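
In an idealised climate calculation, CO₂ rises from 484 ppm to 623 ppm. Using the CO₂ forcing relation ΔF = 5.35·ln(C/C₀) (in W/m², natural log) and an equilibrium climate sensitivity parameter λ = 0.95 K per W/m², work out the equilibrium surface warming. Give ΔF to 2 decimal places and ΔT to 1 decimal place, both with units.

ΔF = 1.35 W/m²; ΔT = 1.3 K

CO₂: 5.35 × ln(623/484) = 5.35 × ln(1.28719) = 5.35 × 0.25246 = 1.3507 W/m².
ΔT = λ ΔF = 0.95 × 1.35 = 1.2825 K.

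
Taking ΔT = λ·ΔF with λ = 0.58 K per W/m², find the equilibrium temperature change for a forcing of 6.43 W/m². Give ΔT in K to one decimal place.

ΔT = 3.7 K

ΔT = λ ΔF = 0.58 × 6.43 = 3.7294 K.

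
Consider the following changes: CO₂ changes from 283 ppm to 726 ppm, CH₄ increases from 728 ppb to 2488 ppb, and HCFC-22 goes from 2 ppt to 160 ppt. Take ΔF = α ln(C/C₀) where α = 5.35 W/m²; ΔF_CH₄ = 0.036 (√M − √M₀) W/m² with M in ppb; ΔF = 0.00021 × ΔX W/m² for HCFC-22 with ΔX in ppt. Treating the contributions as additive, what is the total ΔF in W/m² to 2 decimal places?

CO₂: 5.35 × ln(726/283) = 5.35 × ln(2.56537) = 5.35 × 0.94210 = 5.0402 W/m².
CH₄: 0.036 × (√2488 − √728) = 0.036 × (49.8799 − 26.9815) = 0.036 × 22.8984 = 0.8243 W/m².
HCFC-22: ΔF = 0.00021 × (160 − 2) = 0.00021 × 158 = 0.0332 W/m².
Total ΔF = 5.0402 + 0.8243 + 0.0332 = 5.8977 W/m².

ΔF = 5.90 W/m²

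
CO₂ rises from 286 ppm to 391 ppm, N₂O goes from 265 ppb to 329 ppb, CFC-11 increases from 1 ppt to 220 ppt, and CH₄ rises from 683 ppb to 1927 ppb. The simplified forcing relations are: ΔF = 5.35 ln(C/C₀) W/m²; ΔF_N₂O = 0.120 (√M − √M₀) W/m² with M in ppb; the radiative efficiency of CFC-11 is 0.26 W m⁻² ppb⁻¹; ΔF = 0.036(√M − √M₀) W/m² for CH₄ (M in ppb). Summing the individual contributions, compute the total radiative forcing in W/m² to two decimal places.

ΔF = 2.59 W/m²

CO₂: 5.35 × ln(391/286) = 5.35 × ln(1.36713) = 5.35 × 0.31271 = 1.6730 W/m².
N₂O: 0.120 × (√329 − √265) = 0.120 × (18.1384 − 16.2788) = 0.120 × 1.8596 = 0.2232 W/m².
CFC-11: Δ = 220 − 1 = 219 ppt = 0.219 ppb; ΔF = 0.26 × 0.219 = 0.0569 W/m².
CH₄: 0.036 × (√1927 − √683) = 0.036 × (43.8976 − 26.1343) = 0.036 × 17.7633 = 0.6395 W/m².
Total ΔF = 1.6730 + 0.2232 + 0.0569 + 0.6395 = 2.5926 W/m².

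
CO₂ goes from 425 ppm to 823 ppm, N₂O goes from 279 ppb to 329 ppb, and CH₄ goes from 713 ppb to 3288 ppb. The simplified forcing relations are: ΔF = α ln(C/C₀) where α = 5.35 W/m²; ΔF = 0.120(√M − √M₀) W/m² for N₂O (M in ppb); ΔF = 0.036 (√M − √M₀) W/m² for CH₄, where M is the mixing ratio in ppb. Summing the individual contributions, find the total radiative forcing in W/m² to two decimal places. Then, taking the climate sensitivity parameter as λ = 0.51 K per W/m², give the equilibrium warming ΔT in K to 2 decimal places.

ΔF = 4.81 W/m²; ΔT = 2.45 K

CO₂: 5.35 × ln(823/425) = 5.35 × ln(1.93647) = 5.35 × 0.66087 = 3.5357 W/m².
N₂O: 0.120 × (√329 − √279) = 0.120 × (18.1384 − 16.7033) = 0.120 × 1.4351 = 0.1722 W/m².
CH₄: 0.036 × (√3288 − √713) = 0.036 × (57.3411 − 26.7021) = 0.036 × 30.6390 = 1.1030 W/m².
Total ΔF = 3.5357 + 0.1722 + 1.1030 = 4.8109 W/m².
ΔT = λ ΔF = 0.51 × 4.81 = 2.4531 K.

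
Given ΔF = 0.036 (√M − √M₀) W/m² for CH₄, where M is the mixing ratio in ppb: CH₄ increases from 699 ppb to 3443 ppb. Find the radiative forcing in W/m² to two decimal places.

ΔF = 1.16 W/m²

CH₄: 0.036 × (√3443 − √699) = 0.036 × (58.6771 − 26.4386) = 0.036 × 32.2385 = 1.1606 W/m².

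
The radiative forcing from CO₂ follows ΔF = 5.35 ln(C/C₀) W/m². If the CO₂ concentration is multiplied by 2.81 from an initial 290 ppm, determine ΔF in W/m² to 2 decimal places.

ΔF = 5.35 × ln(2.81) = 5.35 × 1.03318 = 5.5275 W/m².

ΔF = 5.53 W/m²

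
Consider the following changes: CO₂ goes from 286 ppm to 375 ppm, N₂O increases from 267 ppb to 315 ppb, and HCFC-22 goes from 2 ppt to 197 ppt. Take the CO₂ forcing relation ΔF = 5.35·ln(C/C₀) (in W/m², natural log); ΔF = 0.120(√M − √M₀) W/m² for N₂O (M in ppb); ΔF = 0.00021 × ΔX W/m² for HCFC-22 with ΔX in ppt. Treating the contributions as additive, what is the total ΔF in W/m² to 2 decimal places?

ΔF = 1.66 W/m²

CO₂: 5.35 × ln(375/286) = 5.35 × ln(1.31119) = 5.35 × 0.27094 = 1.4495 W/m².
N₂O: 0.120 × (√315 − √267) = 0.120 × (17.7482 − 16.3401) = 0.120 × 1.4081 = 0.1690 W/m².
HCFC-22: ΔF = 0.00021 × (197 − 2) = 0.00021 × 195 = 0.0410 W/m².
Total ΔF = 1.4495 + 0.1690 + 0.0410 = 1.6595 W/m².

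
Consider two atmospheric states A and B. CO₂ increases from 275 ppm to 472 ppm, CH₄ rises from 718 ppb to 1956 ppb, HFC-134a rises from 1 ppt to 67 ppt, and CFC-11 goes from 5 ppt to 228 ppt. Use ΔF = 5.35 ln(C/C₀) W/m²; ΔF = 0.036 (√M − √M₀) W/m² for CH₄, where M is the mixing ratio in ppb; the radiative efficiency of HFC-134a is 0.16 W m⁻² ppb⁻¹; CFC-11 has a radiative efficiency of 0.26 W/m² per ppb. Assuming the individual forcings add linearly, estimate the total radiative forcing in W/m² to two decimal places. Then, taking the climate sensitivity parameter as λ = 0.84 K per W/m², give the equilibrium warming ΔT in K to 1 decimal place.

CO₂: 5.35 × ln(472/275) = 5.35 × ln(1.71636) = 5.35 × 0.54021 = 2.8901 W/m².
CH₄: 0.036 × (√1956 − √718) = 0.036 × (44.2267 − 26.7955) = 0.036 × 17.4312 = 0.6275 W/m².
HFC-134a: Δ = 67 − 1 = 66 ppt = 0.066 ppb; ΔF = 0.16 × 0.066 = 0.0106 W/m².
CFC-11: Δ = 228 − 5 = 223 ppt = 0.223 ppb; ΔF = 0.26 × 0.223 = 0.0580 W/m².
Total ΔF = 2.8901 + 0.6275 + 0.0106 + 0.0580 = 3.5862 W/m².
ΔT = λ ΔF = 0.84 × 3.59 = 3.0156 K.

ΔF = 3.59 W/m²; ΔT = 3.0 K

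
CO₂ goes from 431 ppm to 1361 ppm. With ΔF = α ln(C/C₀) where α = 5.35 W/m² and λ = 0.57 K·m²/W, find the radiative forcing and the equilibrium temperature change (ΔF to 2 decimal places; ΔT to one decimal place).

CO₂: 5.35 × ln(1361/431) = 5.35 × ln(3.15777) = 5.35 × 1.14987 = 6.1518 W/m².
ΔT = λ ΔF = 0.57 × 6.15 = 3.5055 K.

ΔF = 6.15 W/m²; ΔT = 3.5 K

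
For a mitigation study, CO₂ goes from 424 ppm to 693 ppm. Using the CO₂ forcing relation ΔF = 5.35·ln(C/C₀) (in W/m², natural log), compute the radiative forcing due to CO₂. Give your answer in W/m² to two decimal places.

ΔF = 2.63 W/m²

CO₂: 5.35 × ln(693/424) = 5.35 × ln(1.63443) = 5.35 × 0.49129 = 2.6284 W/m².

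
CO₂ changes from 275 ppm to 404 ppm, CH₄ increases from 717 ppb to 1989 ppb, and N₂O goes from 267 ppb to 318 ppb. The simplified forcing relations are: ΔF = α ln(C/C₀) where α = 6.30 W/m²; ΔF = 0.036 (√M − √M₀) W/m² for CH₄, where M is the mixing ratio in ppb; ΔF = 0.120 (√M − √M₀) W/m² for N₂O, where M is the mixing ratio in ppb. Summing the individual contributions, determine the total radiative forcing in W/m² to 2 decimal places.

ΔF = 3.24 W/m²

CO₂: 6.30 × ln(404/275) = 6.30 × ln(1.46909) = 6.30 × 0.38464 = 2.4232 W/m².
CH₄: 0.036 × (√1989 − √717) = 0.036 × (44.5982 − 26.7769) = 0.036 × 17.8213 = 0.6416 W/m².
N₂O: 0.120 × (√318 − √267) = 0.120 × (17.8326 − 16.3401) = 0.120 × 1.4925 = 0.1791 W/m².
Total ΔF = 2.4232 + 0.6416 + 0.1791 = 3.2439 W/m².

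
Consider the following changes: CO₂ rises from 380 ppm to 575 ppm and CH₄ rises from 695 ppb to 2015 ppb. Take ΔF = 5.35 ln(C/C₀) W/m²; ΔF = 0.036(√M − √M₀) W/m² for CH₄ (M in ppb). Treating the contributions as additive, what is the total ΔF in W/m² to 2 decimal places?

CO₂: 5.35 × ln(575/380) = 5.35 × ln(1.51316) = 5.35 × 0.41420 = 2.2160 W/m².
CH₄: 0.036 × (√2015 − √695) = 0.036 × (44.8888 − 26.3629) = 0.036 × 18.5259 = 0.6669 W/m².
Total ΔF = 2.2160 + 0.6669 = 2.8829 W/m².

ΔF = 2.88 W/m²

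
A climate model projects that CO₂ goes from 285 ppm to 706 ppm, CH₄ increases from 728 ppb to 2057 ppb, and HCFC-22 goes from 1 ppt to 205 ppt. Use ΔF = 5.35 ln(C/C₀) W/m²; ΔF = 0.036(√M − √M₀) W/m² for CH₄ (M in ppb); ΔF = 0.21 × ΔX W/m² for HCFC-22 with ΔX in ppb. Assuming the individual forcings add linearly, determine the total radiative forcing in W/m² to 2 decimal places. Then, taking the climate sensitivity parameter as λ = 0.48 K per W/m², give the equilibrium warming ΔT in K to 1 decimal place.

CO₂: 5.35 × ln(706/285) = 5.35 × ln(2.47719) = 5.35 × 0.90712 = 4.8531 W/m².
CH₄: 0.036 × (√2057 − √728) = 0.036 × (45.3542 − 26.9815) = 0.036 × 18.3727 = 0.6614 W/m².
HCFC-22: Δ = 205 − 1 = 204 ppt = 0.204 ppb; ΔF = 0.21 × 0.204 = 0.0428 W/m².
Total ΔF = 4.8531 + 0.6614 + 0.0428 = 5.5573 W/m².
ΔT = λ ΔF = 0.48 × 5.56 = 2.6688 K.

ΔF = 5.56 W/m²; ΔT = 2.7 K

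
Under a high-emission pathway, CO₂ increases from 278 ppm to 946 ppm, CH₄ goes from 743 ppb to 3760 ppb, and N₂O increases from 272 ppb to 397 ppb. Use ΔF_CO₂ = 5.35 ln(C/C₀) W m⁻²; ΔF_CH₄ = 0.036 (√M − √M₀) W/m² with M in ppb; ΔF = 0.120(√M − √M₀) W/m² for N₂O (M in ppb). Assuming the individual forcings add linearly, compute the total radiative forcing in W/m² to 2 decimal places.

CO₂: 5.35 × ln(946/278) = 5.35 × ln(3.40288) = 5.35 × 1.22462 = 6.5517 W/m².
CH₄: 0.036 × (√3760 − √743) = 0.036 × (61.3188 − 27.2580) = 0.036 × 34.0608 = 1.2262 W/m².
N₂O: 0.120 × (√397 − √272) = 0.120 × (19.9249 − 16.4924) = 0.120 × 3.4325 = 0.4119 W/m².
Total ΔF = 6.5517 + 1.2262 + 0.4119 = 8.1898 W/m².

ΔF = 8.19 W/m²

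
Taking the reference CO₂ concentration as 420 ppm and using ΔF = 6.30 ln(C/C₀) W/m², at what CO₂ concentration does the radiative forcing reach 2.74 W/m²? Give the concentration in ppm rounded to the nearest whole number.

C ≈ 649 ppm

Set 6.30 ln(C/420) = 2.74, so ln(C/420) = 2.74/6.30 = 0.43492.
Then C/420 = e^0.43492 = 1.54484, giving C = 420 × 1.54484 = 648.83 ppm.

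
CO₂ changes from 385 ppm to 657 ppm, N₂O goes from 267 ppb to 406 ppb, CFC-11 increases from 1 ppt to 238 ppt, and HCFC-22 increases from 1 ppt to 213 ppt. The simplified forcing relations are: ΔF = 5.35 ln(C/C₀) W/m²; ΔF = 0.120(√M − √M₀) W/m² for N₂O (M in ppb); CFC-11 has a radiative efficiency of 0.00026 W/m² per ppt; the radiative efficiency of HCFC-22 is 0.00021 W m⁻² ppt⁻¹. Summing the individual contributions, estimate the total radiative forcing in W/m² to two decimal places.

ΔF = 3.42 W/m²

CO₂: 5.35 × ln(657/385) = 5.35 × ln(1.70649) = 5.35 × 0.53444 = 2.8593 W/m².
N₂O: 0.120 × (√406 − √267) = 0.120 × (20.1494 − 16.3401) = 0.120 × 3.8093 = 0.4571 W/m².
CFC-11: ΔF = 0.00026 × (238 − 1) = 0.00026 × 237 = 0.0616 W/m².
HCFC-22: ΔF = 0.00021 × (213 − 1) = 0.00021 × 212 = 0.0445 W/m².
Total ΔF = 2.8593 + 0.4571 + 0.0616 + 0.0445 = 3.4225 W/m².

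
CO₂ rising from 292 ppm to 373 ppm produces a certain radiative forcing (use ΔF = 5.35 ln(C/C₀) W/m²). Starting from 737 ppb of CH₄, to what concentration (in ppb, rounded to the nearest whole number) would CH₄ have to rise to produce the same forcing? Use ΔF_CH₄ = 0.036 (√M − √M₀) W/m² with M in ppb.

CO₂ forcing: 5.35 × ln(373/292) = 5.35 × 0.244825 = 1.30981 W/m².
Set 0.036(√M − √737) = 1.30981: √M = 1.30981/0.036 + √737 = 36.3836 + 27.1477 = 63.5313.
M = (63.5313)² = 4036.23 ppb.

M ≈ 4036 ppb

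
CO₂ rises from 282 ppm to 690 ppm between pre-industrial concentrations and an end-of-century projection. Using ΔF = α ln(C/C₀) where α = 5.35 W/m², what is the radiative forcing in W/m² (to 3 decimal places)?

ΔF = 4.787 W/m²

CO₂: 5.35 × ln(690/282) = 5.35 × ln(2.44681) = 5.35 × 0.89479 = 4.7871 W/m².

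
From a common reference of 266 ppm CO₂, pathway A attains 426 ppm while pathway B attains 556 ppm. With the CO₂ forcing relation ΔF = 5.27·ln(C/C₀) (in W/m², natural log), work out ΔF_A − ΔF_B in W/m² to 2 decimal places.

ΔF_A − ΔF_B = -1.40 W/m²

ΔF_A = 5.27 ln(426/266) = 5.27 × 0.47094 = 2.4819 W/m².
ΔF_B = 5.27 ln(556/266) = 5.27 × 0.73727 = 3.8854 W/m².
Difference: 2.4819 − 3.8854 = -1.4035 W/m².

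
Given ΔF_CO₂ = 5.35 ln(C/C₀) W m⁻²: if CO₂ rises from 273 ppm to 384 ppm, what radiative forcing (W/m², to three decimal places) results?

ΔF = 1.825 W/m²

CO₂: 5.35 × ln(384/273) = 5.35 × ln(1.40659) = 5.35 × 0.34117 = 1.8253 W/m².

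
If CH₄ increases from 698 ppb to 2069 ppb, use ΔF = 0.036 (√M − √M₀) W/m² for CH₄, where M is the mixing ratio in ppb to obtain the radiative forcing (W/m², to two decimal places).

CH₄: 0.036 × (√2069 − √698) = 0.036 × (45.4863 − 26.4197) = 0.036 × 19.0666 = 0.6864 W/m².

ΔF = 0.69 W/m²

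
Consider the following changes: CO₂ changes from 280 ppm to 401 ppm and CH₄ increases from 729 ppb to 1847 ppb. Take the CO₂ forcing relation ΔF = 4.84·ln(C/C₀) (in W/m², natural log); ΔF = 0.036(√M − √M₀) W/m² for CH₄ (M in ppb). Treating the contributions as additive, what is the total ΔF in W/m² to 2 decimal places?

CO₂: 4.84 × ln(401/280) = 4.84 × ln(1.43214) = 4.84 × 0.35917 = 1.7384 W/m².
CH₄: 0.036 × (√1847 − √729) = 0.036 × (42.9767 − 27.0000) = 0.036 × 15.9767 = 0.5752 W/m².
Total ΔF = 1.7384 + 0.5752 = 2.3136 W/m².

ΔF = 2.31 W/m²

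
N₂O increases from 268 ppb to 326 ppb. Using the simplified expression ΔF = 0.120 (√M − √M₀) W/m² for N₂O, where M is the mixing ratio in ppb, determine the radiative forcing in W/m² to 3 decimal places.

ΔF = 0.202 W/m²

N₂O: 0.120 × (√326 − √268) = 0.120 × (18.0555 − 16.3707) = 0.120 × 1.6848 = 0.2022 W/m².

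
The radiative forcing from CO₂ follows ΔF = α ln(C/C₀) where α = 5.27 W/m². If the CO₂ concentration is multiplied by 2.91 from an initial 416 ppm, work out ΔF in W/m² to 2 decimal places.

Because the forcing depends only on the ratio C/C₀, the initial concentration does not enter.
ΔF = 5.27 × ln(2.91) = 5.27 × 1.06815 = 5.6292 W/m².

ΔF = 5.63 W/m²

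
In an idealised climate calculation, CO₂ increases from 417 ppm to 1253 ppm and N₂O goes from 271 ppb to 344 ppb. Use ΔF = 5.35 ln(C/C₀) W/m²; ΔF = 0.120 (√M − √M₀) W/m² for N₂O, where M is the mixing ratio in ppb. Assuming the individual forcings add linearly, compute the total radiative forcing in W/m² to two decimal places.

ΔF = 6.14 W/m²

CO₂: 5.35 × ln(1253/417) = 5.35 × ln(3.00480) = 5.35 × 1.10021 = 5.8861 W/m².
N₂O: 0.120 × (√344 − √271) = 0.120 × (18.5472 − 16.4621) = 0.120 × 2.0851 = 0.2502 W/m².
Total ΔF = 5.8861 + 0.2502 = 6.1363 W/m².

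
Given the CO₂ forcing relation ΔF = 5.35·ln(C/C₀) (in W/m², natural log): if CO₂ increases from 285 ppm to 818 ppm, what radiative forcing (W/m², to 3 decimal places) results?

ΔF = 5.641 W/m²

CO₂: 5.35 × ln(818/285) = 5.35 × ln(2.87018) = 5.35 × 1.05437 = 5.6409 W/m².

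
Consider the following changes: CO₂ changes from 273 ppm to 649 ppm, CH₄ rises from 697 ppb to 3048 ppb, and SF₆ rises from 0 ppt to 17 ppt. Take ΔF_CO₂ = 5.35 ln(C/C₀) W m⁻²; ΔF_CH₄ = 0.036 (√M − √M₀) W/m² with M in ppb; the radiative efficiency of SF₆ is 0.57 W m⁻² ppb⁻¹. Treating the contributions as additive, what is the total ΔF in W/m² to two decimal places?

CO₂: 5.35 × ln(649/273) = 5.35 × ln(2.37729) = 5.35 × 0.86596 = 4.6329 W/m².
CH₄: 0.036 × (√3048 − √697) = 0.036 × (55.2087 − 26.4008) = 0.036 × 28.8079 = 1.0371 W/m².
SF₆: Δ = 17 − 0 = 17 ppt = 0.017 ppb; ΔF = 0.57 × 0.017 = 0.0097 W/m².
Total ΔF = 4.6329 + 1.0371 + 0.0097 = 5.6797 W/m².

ΔF = 5.68 W/m²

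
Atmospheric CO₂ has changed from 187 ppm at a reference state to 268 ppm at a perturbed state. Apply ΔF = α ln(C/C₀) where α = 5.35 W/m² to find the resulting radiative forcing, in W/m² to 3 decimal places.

CO₂: 5.35 × ln(268/187) = 5.35 × ln(1.43316) = 5.35 × 0.35988 = 1.9254 W/m².

ΔF = 1.925 W/m²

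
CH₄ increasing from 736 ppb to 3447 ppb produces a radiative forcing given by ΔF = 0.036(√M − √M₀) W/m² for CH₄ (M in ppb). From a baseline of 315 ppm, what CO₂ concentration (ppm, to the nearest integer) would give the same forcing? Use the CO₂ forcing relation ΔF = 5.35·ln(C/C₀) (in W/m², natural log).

C ≈ 390 ppm

CH₄ forcing: 0.036 × (√3447 − √736) = 0.036 × (58.7112 − 27.1293) = 0.036 × 31.5819 = 1.13695 W/m².
Set 5.35 ln(C/315) = 1.13695: ln(C/315) = 1.13695/5.35 = 0.21251, so C = 315 × e^0.21251 = 315 × 1.23678 = 389.59 ppm.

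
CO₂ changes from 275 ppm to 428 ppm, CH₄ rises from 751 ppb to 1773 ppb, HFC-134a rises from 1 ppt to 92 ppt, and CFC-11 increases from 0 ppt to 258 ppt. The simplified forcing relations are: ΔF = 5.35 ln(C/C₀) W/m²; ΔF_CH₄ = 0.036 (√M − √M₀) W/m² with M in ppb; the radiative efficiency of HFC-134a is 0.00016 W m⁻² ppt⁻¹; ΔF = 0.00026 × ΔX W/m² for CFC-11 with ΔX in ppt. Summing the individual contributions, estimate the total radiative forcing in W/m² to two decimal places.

CO₂: 5.35 × ln(428/275) = 5.35 × ln(1.55636) = 5.35 × 0.44235 = 2.3666 W/m².
CH₄: 0.036 × (√1773 − √751) = 0.036 × (42.1070 − 27.4044) = 0.036 × 14.7026 = 0.5293 W/m².
HFC-134a: ΔF = 0.00016 × (92 − 1) = 0.00016 × 91 = 0.0146 W/m².
CFC-11: ΔF = 0.00026 × (258 − 0) = 0.00026 × 258 = 0.0671 W/m².
Total ΔF = 2.3666 + 0.5293 + 0.0146 + 0.0671 = 2.9776 W/m².

ΔF = 2.98 W/m²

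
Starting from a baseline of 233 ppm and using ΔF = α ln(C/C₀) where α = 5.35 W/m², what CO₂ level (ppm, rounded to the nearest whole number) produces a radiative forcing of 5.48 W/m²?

C ≈ 649 ppm

Set 5.35 ln(C/233) = 5.48, so ln(C/233) = 5.48/5.35 = 1.02430.
Then C/233 = e^1.02430 = 2.78515, giving C = 233 × 2.78515 = 648.94 ppm.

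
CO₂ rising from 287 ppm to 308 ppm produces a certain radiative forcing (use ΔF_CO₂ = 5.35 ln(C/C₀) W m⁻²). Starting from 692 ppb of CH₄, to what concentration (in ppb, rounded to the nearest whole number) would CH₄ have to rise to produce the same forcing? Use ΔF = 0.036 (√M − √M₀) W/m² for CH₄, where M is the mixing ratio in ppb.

CO₂ forcing: 5.35 × ln(308/287) = 5.35 × 0.070618 = 0.37781 W/m².
Set 0.036(√M − √692) = 0.37781: √M = 0.37781/0.036 + √692 = 10.4947 + 26.3059 = 36.8006.
M = (36.8006)² = 1354.28 ppb.

M ≈ 1354 ppb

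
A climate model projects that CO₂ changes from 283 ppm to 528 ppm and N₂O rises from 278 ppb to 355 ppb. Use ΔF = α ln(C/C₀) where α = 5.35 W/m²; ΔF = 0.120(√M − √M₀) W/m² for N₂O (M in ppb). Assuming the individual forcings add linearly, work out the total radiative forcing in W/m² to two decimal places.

ΔF = 3.60 W/m²

CO₂: 5.35 × ln(528/283) = 5.35 × ln(1.86572) = 5.35 × 0.62365 = 3.3365 W/m².
N₂O: 0.120 × (√355 − √278) = 0.120 × (18.8414 − 16.6733) = 0.120 × 2.1681 = 0.2602 W/m².
Total ΔF = 3.3365 + 0.2602 = 3.5967 W/m².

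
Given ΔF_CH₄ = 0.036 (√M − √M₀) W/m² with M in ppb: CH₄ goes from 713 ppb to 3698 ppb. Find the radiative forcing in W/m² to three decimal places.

CH₄: 0.036 × (√3698 − √713) = 0.036 × (60.8112 − 26.7021) = 0.036 × 34.1091 = 1.2279 W/m².

ΔF = 1.228 W/m²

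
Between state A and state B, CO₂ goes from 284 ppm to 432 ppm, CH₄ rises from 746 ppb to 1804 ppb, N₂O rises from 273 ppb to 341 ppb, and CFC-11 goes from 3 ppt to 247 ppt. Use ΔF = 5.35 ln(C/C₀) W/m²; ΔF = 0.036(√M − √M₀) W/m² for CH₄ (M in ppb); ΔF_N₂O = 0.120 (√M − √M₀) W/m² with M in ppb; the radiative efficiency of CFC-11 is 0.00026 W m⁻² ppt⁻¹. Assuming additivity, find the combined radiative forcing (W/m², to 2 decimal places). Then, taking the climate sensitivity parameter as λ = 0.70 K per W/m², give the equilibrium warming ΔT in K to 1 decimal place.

CO₂: 5.35 × ln(432/284) = 5.35 × ln(1.52113) = 5.35 × 0.41945 = 2.2441 W/m².
CH₄: 0.036 × (√1804 − √746) = 0.036 × (42.4735 − 27.3130) = 0.036 × 15.1605 = 0.5458 W/m².
N₂O: 0.120 × (√341 − √273) = 0.120 × (18.4662 − 16.5227) = 0.120 × 1.9435 = 0.2332 W/m².
CFC-11: ΔF = 0.00026 × (247 − 3) = 0.00026 × 244 = 0.0634 W/m².
Total ΔF = 2.2441 + 0.5458 + 0.2332 + 0.0634 = 3.0865 W/m².
ΔT = λ ΔF = 0.70 × 3.09 = 2.1630 K.

ΔF = 3.09 W/m²; ΔT = 2.2 K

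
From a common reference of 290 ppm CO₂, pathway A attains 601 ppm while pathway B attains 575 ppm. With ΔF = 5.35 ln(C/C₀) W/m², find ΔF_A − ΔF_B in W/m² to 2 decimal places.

ΔF_A − ΔF_B = 0.24 W/m²

ΔF_A = 5.35 ln(601/290) = 5.35 × 0.72871 = 3.8986 W/m².
ΔF_B = 5.35 ln(575/290) = 5.35 × 0.68449 = 3.6620 W/m².
Difference: 3.8986 − 3.6620 = 0.2366 W/m².
(Equivalently, ΔF_A − ΔF_B = 5.35 ln(601/575) = 5.35 × 0.04422 = 0.2366 W/m².)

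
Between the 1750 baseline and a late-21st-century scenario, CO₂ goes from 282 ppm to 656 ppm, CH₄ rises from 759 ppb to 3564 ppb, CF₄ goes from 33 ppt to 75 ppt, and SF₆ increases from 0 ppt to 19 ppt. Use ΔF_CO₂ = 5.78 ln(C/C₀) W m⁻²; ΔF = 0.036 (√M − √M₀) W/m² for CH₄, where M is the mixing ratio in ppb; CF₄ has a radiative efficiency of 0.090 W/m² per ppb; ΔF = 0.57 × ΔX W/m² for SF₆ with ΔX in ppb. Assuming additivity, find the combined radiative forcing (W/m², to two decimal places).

ΔF = 6.05 W/m²

CO₂: 5.78 × ln(656/282) = 5.78 × ln(2.32624) = 5.78 × 0.84425 = 4.8798 W/m².
CH₄: 0.036 × (√3564 − √759) = 0.036 × (59.6992 − 27.5500) = 0.036 × 32.1492 = 1.1574 W/m².
CF₄: Δ = 75 − 33 = 42 ppt = 0.042 ppb; ΔF = 0.090 × 0.042 = 0.0038 W/m².
SF₆: Δ = 19 − 0 = 19 ppt = 0.019 ppb; ΔF = 0.57 × 0.019 = 0.0108 W/m².
Total ΔF = 4.8798 + 1.1574 + 0.0038 + 0.0108 = 6.0518 W/m².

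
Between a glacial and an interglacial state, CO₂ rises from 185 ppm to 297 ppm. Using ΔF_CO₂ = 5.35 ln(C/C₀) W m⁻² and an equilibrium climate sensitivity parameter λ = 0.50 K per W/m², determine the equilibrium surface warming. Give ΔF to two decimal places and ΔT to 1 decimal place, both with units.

CO₂: 5.35 × ln(297/185) = 5.35 × ln(1.60541) = 5.35 × 0.47338 = 2.5326 W/m².
ΔT = λ ΔF = 0.50 × 2.53 = 1.2650 K.

ΔF = 2.53 W/m²; ΔT = 1.3 K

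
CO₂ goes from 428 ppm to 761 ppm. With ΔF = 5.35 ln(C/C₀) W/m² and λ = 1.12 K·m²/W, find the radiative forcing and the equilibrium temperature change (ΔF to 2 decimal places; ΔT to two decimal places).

CO₂: 5.35 × ln(761/428) = 5.35 × ln(1.77804) = 5.35 × 0.57551 = 3.0790 W/m².
ΔT = λ ΔF = 1.12 × 3.08 = 3.4496 K.

ΔF = 3.08 W/m²; ΔT = 3.45 K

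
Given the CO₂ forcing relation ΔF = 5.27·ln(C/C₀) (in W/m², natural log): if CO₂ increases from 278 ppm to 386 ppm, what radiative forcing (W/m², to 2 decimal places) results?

ΔF = 1.73 W/m²

CO₂ absorption bands are partially saturated, so forcing scales with the logarithm of the concentration ratio.
CO₂: 5.27 × ln(386/278) = 5.27 × ln(1.38849) = 5.27 × 0.32822 = 1.7297 W/m².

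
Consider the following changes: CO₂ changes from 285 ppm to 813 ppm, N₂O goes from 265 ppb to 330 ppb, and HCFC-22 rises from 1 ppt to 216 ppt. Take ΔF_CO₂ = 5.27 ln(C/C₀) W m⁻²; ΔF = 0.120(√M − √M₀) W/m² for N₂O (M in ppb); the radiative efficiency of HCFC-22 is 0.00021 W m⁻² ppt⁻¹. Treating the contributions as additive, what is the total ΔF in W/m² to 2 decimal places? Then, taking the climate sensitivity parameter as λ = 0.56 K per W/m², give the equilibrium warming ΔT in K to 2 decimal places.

CO₂: 5.27 × ln(813/285) = 5.27 × ln(2.85263) = 5.27 × 1.04824 = 5.5242 W/m².
N₂O: 0.120 × (√330 − √265) = 0.120 × (18.1659 − 16.2788) = 0.120 × 1.8871 = 0.2265 W/m².
HCFC-22: ΔF = 0.00021 × (216 − 1) = 0.00021 × 215 = 0.0452 W/m².
Total ΔF = 5.5242 + 0.2265 + 0.0452 = 5.7959 W/m².
ΔT = λ ΔF = 0.56 × 5.80 = 3.2480 K.

ΔF = 5.80 W/m²; ΔT = 3.25 K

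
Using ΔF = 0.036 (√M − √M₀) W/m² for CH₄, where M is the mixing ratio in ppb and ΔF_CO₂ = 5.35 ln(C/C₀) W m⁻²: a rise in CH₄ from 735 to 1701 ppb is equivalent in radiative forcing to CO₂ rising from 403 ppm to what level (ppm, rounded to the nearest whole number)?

CH₄ forcing: 0.036 × (√1701 − √735) = 0.036 × (41.2432 − 27.1109) = 0.036 × 14.1323 = 0.50876 W/m².
Set 5.35 ln(C/403) = 0.50876: ln(C/403) = 0.50876/5.35 = 0.09510, so C = 403 × e^0.09510 = 403 × 1.09977 = 443.21 ppm.

C ≈ 443 ppm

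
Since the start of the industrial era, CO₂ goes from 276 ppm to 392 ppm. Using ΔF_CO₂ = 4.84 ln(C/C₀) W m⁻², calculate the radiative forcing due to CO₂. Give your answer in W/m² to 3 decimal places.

ΔF = 1.698 W/m²

CO₂ absorption bands are partially saturated, so forcing scales with the logarithm of the concentration ratio.
CO₂: 4.84 × ln(392/276) = 4.84 × ln(1.42029) = 4.84 × 0.35086 = 1.6982 W/m².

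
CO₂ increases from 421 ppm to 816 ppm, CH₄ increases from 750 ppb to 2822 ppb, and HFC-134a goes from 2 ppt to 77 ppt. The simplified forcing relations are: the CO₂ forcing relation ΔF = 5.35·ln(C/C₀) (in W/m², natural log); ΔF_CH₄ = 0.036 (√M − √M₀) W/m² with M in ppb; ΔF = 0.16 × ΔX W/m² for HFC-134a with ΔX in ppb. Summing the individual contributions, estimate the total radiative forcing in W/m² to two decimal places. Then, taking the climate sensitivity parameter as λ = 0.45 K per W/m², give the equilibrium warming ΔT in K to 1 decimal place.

CO₂: 5.35 × ln(816/421) = 5.35 × ln(1.93824) = 5.35 × 0.66178 = 3.5405 W/m².
CH₄: 0.036 × (√2822 − √750) = 0.036 × (53.1225 − 27.3861) = 0.036 × 25.7364 = 0.9265 W/m².
HFC-134a: Δ = 77 − 2 = 75 ppt = 0.075 ppb; ΔF = 0.16 × 0.075 = 0.0120 W/m².
Total ΔF = 3.5405 + 0.9265 + 0.0120 = 4.4790 W/m².
ΔT = λ ΔF = 0.45 × 4.48 = 2.0160 K.

ΔF = 4.48 W/m²; ΔT = 2.0 K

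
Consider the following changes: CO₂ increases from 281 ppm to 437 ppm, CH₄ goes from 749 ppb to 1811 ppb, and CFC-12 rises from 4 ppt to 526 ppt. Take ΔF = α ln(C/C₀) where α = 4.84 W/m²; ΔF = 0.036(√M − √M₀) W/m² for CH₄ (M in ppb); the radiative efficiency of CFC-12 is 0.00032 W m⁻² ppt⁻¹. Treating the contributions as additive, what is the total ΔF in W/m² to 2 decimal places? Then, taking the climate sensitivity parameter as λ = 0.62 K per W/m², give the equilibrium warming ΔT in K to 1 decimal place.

ΔF = 2.85 W/m²; ΔT = 1.8 K

CO₂: 4.84 × ln(437/281) = 4.84 × ln(1.55516) = 4.84 × 0.44158 = 2.1372 W/m².
CH₄: 0.036 × (√1811 − √749) = 0.036 × (42.5558 − 27.3679) = 0.036 × 15.1879 = 0.5468 W/m².
CFC-12: ΔF = 0.00032 × (526 − 4) = 0.00032 × 522 = 0.1670 W/m².
Total ΔF = 2.1372 + 0.5468 + 0.1670 = 2.8510 W/m².
ΔT = λ ΔF = 0.62 × 2.85 = 1.7670 K.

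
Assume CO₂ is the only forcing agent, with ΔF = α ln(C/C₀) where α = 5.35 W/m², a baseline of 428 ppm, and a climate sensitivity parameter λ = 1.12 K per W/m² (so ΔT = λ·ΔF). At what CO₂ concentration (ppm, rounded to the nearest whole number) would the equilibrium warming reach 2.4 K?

Required forcing: ΔF = ΔT/λ = 2.4/1.12 = 2.1429 W/m².
Then ln(C/428) = ΔF/5.35 = 2.1429/5.35 = 0.40054.
So C = 428 × e^0.40054 = 428 × 1.49263 = 638.85 ppm.

C ≈ 639 ppm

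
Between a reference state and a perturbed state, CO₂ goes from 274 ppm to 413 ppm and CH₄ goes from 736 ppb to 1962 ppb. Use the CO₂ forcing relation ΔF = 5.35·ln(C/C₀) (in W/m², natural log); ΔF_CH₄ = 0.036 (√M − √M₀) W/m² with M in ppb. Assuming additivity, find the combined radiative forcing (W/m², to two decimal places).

CO₂: 5.35 × ln(413/274) = 5.35 × ln(1.50730) = 5.35 × 0.41032 = 2.1952 W/m².
CH₄: 0.036 × (√1962 − √736) = 0.036 × (44.2945 − 27.1293) = 0.036 × 17.1652 = 0.6179 W/m².
Total ΔF = 2.1952 + 0.6179 = 2.8131 W/m².

ΔF = 2.81 W/m²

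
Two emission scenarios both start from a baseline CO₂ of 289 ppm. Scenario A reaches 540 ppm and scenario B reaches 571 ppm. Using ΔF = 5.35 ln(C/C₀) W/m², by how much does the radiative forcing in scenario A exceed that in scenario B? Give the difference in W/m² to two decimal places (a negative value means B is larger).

ΔF_A = 5.35 ln(540/289) = 5.35 × 0.62514 = 3.3445 W/m².
ΔF_B = 5.35 ln(571/289) = 5.35 × 0.68096 = 3.6431 W/m².
Difference: 3.3445 − 3.6431 = -0.2986 W/m².
(Equivalently, ΔF_A − ΔF_B = 5.35 ln(540/571) = 5.35 × -0.05582 = -0.2986 W/m².)

ΔF_A − ΔF_B = -0.30 W/m²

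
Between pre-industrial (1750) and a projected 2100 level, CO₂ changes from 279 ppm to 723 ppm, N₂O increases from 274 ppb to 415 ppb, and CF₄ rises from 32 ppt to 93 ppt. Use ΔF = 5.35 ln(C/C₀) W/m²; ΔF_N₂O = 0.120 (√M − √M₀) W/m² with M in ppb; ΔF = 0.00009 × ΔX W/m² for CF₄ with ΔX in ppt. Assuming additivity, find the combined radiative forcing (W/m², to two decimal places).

ΔF = 5.56 W/m²

CO₂: 5.35 × ln(723/279) = 5.35 × ln(2.59140) = 5.35 × 0.95220 = 5.0943 W/m².
N₂O: 0.120 × (√415 − √274) = 0.120 × (20.3715 − 16.5529) = 0.120 × 3.8186 = 0.4582 W/m².
CF₄: ΔF = 0.00009 × (93 − 32) = 0.00009 × 61 = 0.0055 W/m².
Total ΔF = 5.0943 + 0.4582 + 0.0055 = 5.5580 W/m².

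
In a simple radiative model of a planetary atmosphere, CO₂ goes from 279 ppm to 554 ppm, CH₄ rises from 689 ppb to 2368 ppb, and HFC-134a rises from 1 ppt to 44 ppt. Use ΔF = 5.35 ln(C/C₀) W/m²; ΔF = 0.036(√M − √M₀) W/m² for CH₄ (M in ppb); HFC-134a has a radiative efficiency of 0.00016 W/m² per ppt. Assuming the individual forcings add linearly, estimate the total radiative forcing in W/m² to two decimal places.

ΔF = 4.48 W/m²

CO₂: 5.35 × ln(554/279) = 5.35 × ln(1.98566) = 5.35 × 0.68595 = 3.6698 W/m².
CH₄: 0.036 × (√2368 − √689) = 0.036 × (48.6621 − 26.2488) = 0.036 × 22.4133 = 0.8069 W/m².
HFC-134a: ΔF = 0.00016 × (44 − 1) = 0.00016 × 43 = 0.0069 W/m².
Total ΔF = 3.6698 + 0.8069 + 0.0069 = 4.4836 W/m².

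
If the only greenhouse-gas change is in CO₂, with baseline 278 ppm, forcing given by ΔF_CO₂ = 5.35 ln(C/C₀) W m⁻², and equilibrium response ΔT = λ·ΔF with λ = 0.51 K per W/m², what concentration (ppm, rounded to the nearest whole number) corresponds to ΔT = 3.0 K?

C ≈ 835 ppm

Required forcing: ΔF = ΔT/λ = 3.0/0.51 = 5.8824 W/m².
Then ln(C/278) = ΔF/5.35 = 5.8824/5.35 = 1.09951.
So C = 278 × e^1.09951 = 278 × 3.00269 = 834.75 ppm.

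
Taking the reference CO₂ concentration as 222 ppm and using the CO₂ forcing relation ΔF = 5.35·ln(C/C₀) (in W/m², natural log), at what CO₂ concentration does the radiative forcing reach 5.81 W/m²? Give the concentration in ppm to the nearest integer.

Set 5.35 ln(C/222) = 5.81, so ln(C/222) = 5.81/5.35 = 1.08598.
Then C/222 = e^1.08598 = 2.96234, giving C = 222 × 2.96234 = 657.64 ppm.

C ≈ 658 ppm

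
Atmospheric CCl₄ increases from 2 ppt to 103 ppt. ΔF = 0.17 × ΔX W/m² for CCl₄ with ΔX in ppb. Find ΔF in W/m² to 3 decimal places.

ΔF = 0.017 W/m²

CCl₄: Δ = 103 − 2 = 101 ppt = 0.101 ppb; ΔF = 0.17 × 0.101 = 0.0172 W/m².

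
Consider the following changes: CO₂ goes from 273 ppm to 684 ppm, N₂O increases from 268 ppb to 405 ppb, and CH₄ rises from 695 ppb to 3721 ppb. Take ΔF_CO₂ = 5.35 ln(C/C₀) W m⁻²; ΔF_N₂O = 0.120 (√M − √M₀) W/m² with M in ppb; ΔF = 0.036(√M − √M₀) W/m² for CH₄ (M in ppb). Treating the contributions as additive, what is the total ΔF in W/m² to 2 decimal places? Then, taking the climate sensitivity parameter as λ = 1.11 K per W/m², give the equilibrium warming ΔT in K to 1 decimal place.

ΔF = 6.61 W/m²; ΔT = 7.3 K

CO₂: 5.35 × ln(684/273) = 5.35 × ln(2.50549) = 5.35 × 0.91848 = 4.9139 W/m².
N₂O: 0.120 × (√405 − √268) = 0.120 × (20.1246 − 16.3707) = 0.120 × 3.7539 = 0.4505 W/m².
CH₄: 0.036 × (√3721 − √695) = 0.036 × (61.0000 − 26.3629) = 0.036 × 34.6371 = 1.2469 W/m².
Total ΔF = 4.9139 + 0.4505 + 1.2469 = 6.6113 W/m².
ΔT = λ ΔF = 1.11 × 6.61 = 7.3371 K.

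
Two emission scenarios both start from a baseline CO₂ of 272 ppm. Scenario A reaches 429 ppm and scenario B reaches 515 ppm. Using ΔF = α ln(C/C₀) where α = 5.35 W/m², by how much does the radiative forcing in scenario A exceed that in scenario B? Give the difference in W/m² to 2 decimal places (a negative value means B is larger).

ΔF_A − ΔF_B = -0.98 W/m²

ΔF_A = 5.35 ln(429/272) = 5.35 × 0.45565 = 2.4377 W/m².
ΔF_B = 5.35 ln(515/272) = 5.35 × 0.63836 = 3.4152 W/m².
Difference: 2.4377 − 3.4152 = -0.9775 W/m².
(Equivalently, ΔF_A − ΔF_B = 5.35 ln(429/515) = 5.35 × -0.18271 = -0.9775 W/m².)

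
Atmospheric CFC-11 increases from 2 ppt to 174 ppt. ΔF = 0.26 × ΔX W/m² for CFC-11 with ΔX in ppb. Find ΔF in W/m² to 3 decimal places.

ΔF = 0.045 W/m²

CFC-11: Δ = 174 − 2 = 172 ppt = 0.172 ppb; ΔF = 0.26 × 0.172 = 0.0447 W/m².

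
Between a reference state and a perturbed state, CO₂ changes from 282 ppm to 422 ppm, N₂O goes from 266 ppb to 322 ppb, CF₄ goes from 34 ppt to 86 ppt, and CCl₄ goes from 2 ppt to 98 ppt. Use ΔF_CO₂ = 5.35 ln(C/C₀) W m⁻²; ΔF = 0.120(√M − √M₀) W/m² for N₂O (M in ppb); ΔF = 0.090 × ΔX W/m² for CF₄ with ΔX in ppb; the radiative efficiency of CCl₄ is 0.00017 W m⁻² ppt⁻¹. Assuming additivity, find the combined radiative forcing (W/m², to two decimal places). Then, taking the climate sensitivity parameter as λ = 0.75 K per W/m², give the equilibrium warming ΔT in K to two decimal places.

ΔF = 2.37 W/m²; ΔT = 1.78 K

CO₂: 5.35 × ln(422/282) = 5.35 × ln(1.49645) = 5.35 × 0.40310 = 2.1566 W/m².
N₂O: 0.120 × (√322 − √266) = 0.120 × (17.9444 − 16.3095) = 0.120 × 1.6349 = 0.1962 W/m².
CF₄: Δ = 86 − 34 = 52 ppt = 0.052 ppb; ΔF = 0.090 × 0.052 = 0.0047 W/m².
CCl₄: ΔF = 0.00017 × (98 − 2) = 0.00017 × 96 = 0.0163 W/m².
Total ΔF = 2.1566 + 0.1962 + 0.0047 + 0.0163 = 2.3738 W/m².
ΔT = λ ΔF = 0.75 × 2.37 = 1.7775 K.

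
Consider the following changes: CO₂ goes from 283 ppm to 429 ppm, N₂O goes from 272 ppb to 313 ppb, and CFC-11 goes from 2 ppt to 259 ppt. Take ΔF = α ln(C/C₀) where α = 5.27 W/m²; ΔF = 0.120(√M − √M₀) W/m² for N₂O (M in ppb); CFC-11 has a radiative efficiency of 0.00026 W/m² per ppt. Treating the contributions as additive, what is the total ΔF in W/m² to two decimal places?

ΔF = 2.40 W/m²

CO₂: 5.27 × ln(429/283) = 5.27 × ln(1.51590) = 5.27 × 0.41601 = 2.1924 W/m².
N₂O: 0.120 × (√313 − √272) = 0.120 × (17.6918 − 16.4924) = 0.120 × 1.1994 = 0.1439 W/m².
CFC-11: ΔF = 0.00026 × (259 − 2) = 0.00026 × 257 = 0.0668 W/m².
Total ΔF = 2.1924 + 0.1439 + 0.0668 = 2.4031 W/m².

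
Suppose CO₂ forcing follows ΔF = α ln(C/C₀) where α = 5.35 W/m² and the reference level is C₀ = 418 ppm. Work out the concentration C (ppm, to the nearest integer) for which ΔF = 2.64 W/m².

C ≈ 685 ppm

Set 5.35 ln(C/418) = 2.64, so ln(C/418) = 2.64/5.35 = 0.49346.
Then C/418 = e^0.49346 = 1.63797, giving C = 418 × 1.63797 = 684.67 ppm.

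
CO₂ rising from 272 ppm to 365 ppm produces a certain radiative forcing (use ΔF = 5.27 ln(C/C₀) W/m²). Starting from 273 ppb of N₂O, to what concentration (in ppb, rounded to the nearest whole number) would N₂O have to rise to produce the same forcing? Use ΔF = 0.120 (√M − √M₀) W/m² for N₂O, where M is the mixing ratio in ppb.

CO₂ forcing: 5.27 × ln(365/272) = 5.27 × 0.294095 = 1.54988 W/m².
Set 0.120(√M − √273) = 1.54988: √M = 1.54988/0.120 + √273 = 12.9157 + 16.5227 = 29.4384.
M = (29.4384)² = 866.62 ppb.

M ≈ 867 ppb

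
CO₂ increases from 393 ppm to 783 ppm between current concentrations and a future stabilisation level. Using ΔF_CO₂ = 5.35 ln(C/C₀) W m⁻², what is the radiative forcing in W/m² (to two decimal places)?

CO₂: 5.35 × ln(783/393) = 5.35 × ln(1.99237) = 5.35 × 0.68932 = 3.6879 W/m².

ΔF = 3.69 W/m²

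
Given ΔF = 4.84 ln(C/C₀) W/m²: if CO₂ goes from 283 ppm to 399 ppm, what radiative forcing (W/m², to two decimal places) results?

CO₂ absorption bands are partially saturated, so forcing scales with the logarithm of the concentration ratio.
CO₂: 4.84 × ln(399/283) = 4.84 × ln(1.40989) = 4.84 × 0.34351 = 1.6626 W/m².

ΔF = 1.66 W/m²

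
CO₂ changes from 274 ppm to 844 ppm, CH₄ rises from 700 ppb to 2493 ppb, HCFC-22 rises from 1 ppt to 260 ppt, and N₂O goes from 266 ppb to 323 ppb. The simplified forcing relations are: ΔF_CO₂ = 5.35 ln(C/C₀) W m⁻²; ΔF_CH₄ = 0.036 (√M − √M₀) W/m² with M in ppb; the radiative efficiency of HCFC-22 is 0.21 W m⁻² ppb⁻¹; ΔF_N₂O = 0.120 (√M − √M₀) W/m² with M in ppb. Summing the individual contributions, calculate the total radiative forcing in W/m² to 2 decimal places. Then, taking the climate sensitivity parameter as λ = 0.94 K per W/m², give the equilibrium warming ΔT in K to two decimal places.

ΔF = 7.12 W/m²; ΔT = 6.69 K

CO₂: 5.35 × ln(844/274) = 5.35 × ln(3.08029) = 5.35 × 1.12502 = 6.0189 W/m².
CH₄: 0.036 × (√2493 − √700) = 0.036 × (49.9300 − 26.4575) = 0.036 × 23.4725 = 0.8450 W/m².
HCFC-22: Δ = 260 − 1 = 259 ppt = 0.259 ppb; ΔF = 0.21 × 0.259 = 0.0544 W/m².
N₂O: 0.120 × (√323 − √266) = 0.120 × (17.9722 − 16.3095) = 0.120 × 1.6627 = 0.1995 W/m².
Total ΔF = 6.0189 + 0.8450 + 0.0544 + 0.1995 = 7.1178 W/m².
ΔT = λ ΔF = 0.94 × 7.12 = 6.6928 K.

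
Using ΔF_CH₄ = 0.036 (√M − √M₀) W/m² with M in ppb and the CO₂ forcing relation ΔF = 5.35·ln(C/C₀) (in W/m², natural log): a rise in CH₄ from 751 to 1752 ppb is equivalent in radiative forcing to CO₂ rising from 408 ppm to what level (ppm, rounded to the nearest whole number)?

CH₄ forcing: 0.036 × (√1752 − √751) = 0.036 × (41.8569 − 27.4044) = 0.036 × 14.4525 = 0.52029 W/m².
Set 5.35 ln(C/408) = 0.52029: ln(C/408) = 0.52029/5.35 = 0.09725, so C = 408 × e^0.09725 = 408 × 1.10214 = 449.67 ppm.

C ≈ 450 ppm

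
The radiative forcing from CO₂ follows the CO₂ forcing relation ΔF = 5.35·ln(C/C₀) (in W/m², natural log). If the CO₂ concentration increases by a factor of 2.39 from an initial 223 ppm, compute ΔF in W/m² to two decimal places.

Because the forcing depends only on the ratio C/C₀, the initial concentration does not enter.
ΔF = 5.35 × ln(2.39) = 5.35 × 0.87129 = 4.6614 W/m².

ΔF = 4.66 W/m²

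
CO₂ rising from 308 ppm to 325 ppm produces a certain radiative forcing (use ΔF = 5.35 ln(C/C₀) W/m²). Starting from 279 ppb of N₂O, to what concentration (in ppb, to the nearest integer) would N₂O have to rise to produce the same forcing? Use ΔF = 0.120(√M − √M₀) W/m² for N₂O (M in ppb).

M ≈ 365 ppb

CO₂ forcing: 5.35 × ln(325/308) = 5.35 × 0.053725 = 0.28743 W/m².
Set 0.120(√M − √279) = 0.28743: √M = 0.28743/0.120 + √279 = 2.3953 + 16.7033 = 19.0986.
M = (19.0986)² = 364.76 ppb.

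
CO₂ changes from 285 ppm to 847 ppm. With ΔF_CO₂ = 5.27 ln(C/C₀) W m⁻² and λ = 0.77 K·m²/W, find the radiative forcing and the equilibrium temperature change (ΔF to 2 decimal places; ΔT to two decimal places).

CO₂: 5.27 × ln(847/285) = 5.27 × ln(2.97193) = 5.27 × 1.08921 = 5.7401 W/m².
ΔT = λ ΔF = 0.77 × 5.74 = 4.4198 K.

ΔF = 5.74 W/m²; ΔT = 4.42 K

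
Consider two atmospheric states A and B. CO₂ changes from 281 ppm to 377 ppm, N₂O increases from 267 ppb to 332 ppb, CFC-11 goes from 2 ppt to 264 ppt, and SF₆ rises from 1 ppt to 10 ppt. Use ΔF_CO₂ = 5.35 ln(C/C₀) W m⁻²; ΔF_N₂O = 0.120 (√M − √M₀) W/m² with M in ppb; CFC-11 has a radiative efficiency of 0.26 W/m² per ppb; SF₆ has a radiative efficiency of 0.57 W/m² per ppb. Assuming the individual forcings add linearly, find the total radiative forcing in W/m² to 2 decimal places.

CO₂: 5.35 × ln(377/281) = 5.35 × ln(1.34164) = 5.35 × 0.29389 = 1.5723 W/m².
N₂O: 0.120 × (√332 − √267) = 0.120 × (18.2209 − 16.3401) = 0.120 × 1.8808 = 0.2257 W/m².
CFC-11: Δ = 264 − 2 = 262 ppt = 0.262 ppb; ΔF = 0.26 × 0.262 = 0.0681 W/m².
SF₆: Δ = 10 − 1 = 9 ppt = 0.009 ppb; ΔF = 0.57 × 0.009 = 0.0051 W/m².
Total ΔF = 1.5723 + 0.2257 + 0.0681 + 0.0051 = 1.8712 W/m².

ΔF = 1.87 W/m²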